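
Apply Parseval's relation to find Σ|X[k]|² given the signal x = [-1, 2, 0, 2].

Parseval: Σ|x[n]|² = (1/N)Σ|X[k]|², so Σ|X[k]|² = N·Σ|x[n]|² = 4·9.0000

Σ|X[k]|² = N·Σ|x[n]|² = 4·9.0000 = 36.0000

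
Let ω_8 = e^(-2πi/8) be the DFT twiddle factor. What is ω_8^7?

ω_8^7 = e^(-2πi·7/8)
= cos(-2π·7/8) + i·sin(-2π·7/8)
= cos(-14π/8) + i·sin(-14π/8)

ω_8^7 = cos(-14π/8) + i·sin(-14π/8) = 0.7071+0.7071i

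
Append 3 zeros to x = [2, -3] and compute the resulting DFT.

Original 2-point DFT: [-1, 5]
Zero-padded 5-point DFT provides frequency interpolation.

DFT_5([x, 0, ...]) = [-1, 1.0729+2.8532i, 4.4271+1.7634i, 4.4271-1.7634i, 1.0729-2.8532i]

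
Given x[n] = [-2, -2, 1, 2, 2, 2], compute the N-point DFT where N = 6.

X[k] = Σ(n=0 to 5) x[n] · ω_6^(nk)
where ω_6 = e^(-2πi/6)

Computing each X[k]:
X[0] = 3
X[1] = -5.5000+4.3301i
X[2] = -1.5000+2.5981i
X[3] = -1
X[4] = -1.5000-2.5981i
X[5] = -5.5000-4.3301i

X = [3, -5.5000+4.3301i, -1.5000+2.5981i, -1, -1.5000-2.5981i, -5.5000-4.3301i]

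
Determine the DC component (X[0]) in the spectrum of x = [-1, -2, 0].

X[0] = Σ(n=0 to 2) x[n] · ω_3^0 = Σ x[n]
= (-1) + (-2) + (0)

X[0] = -3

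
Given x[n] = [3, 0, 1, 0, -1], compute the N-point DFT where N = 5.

X[k] = Σ(n=0 to 4) x[n] · ω_5^(nk)
where ω_5 = e^(-2πi/5)

Computing each X[k]:
X[0] = 3
X[1] = 1.8820-1.5388i
X[2] = 4.1180+0.3633i
X[3] = 4.1180-0.3633i
X[4] = 1.8820+1.5388i

X = [3, 1.8820-1.5388i, 4.1180+0.3633i, 4.1180-0.3633i, 1.8820+1.5388i]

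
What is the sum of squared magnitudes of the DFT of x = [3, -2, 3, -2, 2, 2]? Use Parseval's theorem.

Parseval: Σ|x[n]|² = (1/N)Σ|X[k]|², so Σ|X[k]|² = N·Σ|x[n]|² = 6·34.0000

Σ|X[k]|² = N·Σ|x[n]|² = 6·34.0000 = 204.0000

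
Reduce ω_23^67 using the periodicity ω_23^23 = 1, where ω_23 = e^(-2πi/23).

Since ω_23^23 = 1, powers reduce modulo 23.
67 mod 23 = 21
So ω_23^67 = ω_23^21 = e^(-2πi·21/23)

ω_23^67 = ω_23^21 = 0.8544+0.5196i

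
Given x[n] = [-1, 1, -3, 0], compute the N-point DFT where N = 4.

X[k] = Σ(n=0 to 3) x[n] · ω_4^(nk)
where ω_4 = e^(-2πi/4)

Computing each X[k]:
X[0] = -3
X[1] = 2-1i
X[2] = -5
X[3] = 2+1i

X = [-3, 2-1i, -5, 2+1i]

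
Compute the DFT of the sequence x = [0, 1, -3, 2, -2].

X[k] = Σ(n=0 to 4) x[n] · ω_5^(nk)
where ω_5 = e^(-2πi/5)

Computing each X[k]:
X[0] = -2
X[1] = 0.5000+0.0858i
X[2] = 0.5000-6.5186i
X[3] = 0.5000+6.5186i
X[4] = 0.5000-0.0858i

X = [-2, 0.5000+0.0858i, 0.5000-6.5186i, 0.5000+6.5186i, 0.5000-0.0858i]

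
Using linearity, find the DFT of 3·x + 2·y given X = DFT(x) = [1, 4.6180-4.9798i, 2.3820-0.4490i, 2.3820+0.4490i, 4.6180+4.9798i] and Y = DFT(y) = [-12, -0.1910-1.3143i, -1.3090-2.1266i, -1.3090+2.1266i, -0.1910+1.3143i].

By linearity: DFT(3x + 2y) = 3·DFT(x) + 2·DFT(y)
= 3·[1, 4.6180-4.9798i, 2.3820-0.4490i, 2.3820+0.4490i, 4.6180+4.9798i] + 2·[-12, -0.1910-1.3143i, -1.3090-2.1266i, -1.3090+2.1266i, -0.1910+1.3143i]

Computing element-wise:
Z[0] = 3·(1) + 2·(-12) = -21
Z[1] = 3·(4.6180-4.9798i) + 2·(-0.1910-1.3143i) = 13.4720-17.5680i
Z[2] = 3·(2.3820-0.4490i) + 2·(-1.3090-2.1266i) = 4.5280-5.6002i
Z[3] = 3·(2.3820+0.4490i) + 2·(-1.3090+2.1266i) = 4.5280+5.6002i
Z[4] = 3·(4.6180+4.9798i) + 2·(-0.1910+1.3143i) = 13.4720+17.5680i

DFT(3x + 2y) = 3·X + 2·Y = [-21, 13.4720-17.5680i, 4.5280-5.6002i, 4.5280+5.6002i, 13.4720+17.5680i]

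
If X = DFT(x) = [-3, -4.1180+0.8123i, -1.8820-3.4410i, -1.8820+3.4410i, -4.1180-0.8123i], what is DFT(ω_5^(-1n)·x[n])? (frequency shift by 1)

Modulation property: DFT(ω_5^(-1n)·x[n]) = X[(k-1) mod 5], so circularly shift X by 1 positions.

X[k-1] = [-4.1180-0.8123i, -3, -4.1180+0.8123i, -1.8820-3.4410i, -1.8820+3.4410i]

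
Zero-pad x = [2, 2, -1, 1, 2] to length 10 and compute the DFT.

Original 5-point DFT: [6, 3.2361+1.1756i, -1.2361-1.9021i, -1.2361+1.9021i, 3.2361-1.1756i]
Zero-padded 10-point DFT provides frequency interpolation.

DFT_10([x, 0, ...]) = [6, 1.3820-2.3511i, 3.2361+1.1756i, 3.6180-3.8042i, -1.2361-1.9021i, 0, -1.2361+1.9021i, 3.6180+3.8042i, 3.2361-1.1756i, 1.3820+2.3511i]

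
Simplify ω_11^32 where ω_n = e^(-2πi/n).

Since ω_11^11 = 1, powers reduce modulo 11.
32 mod 11 = 10
So ω_11^32 = ω_11^10 = e^(-2πi·10/11)

ω_11^32 = ω_11^10 = 0.8413+0.5406i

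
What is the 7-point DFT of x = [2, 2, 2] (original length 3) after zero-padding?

Original 3-point DFT: [6, 0, 0]
Zero-padded 7-point DFT provides frequency interpolation.

DFT_7([x, 0, ...]) = [6, 2.8019-3.5135i, -0.2470-1.0821i, 1.4450+0.6959i, 1.4450-0.6959i, -0.2470+1.0821i, 2.8019+3.5135i]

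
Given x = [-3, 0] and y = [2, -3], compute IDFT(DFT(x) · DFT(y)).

(x ⊛ y)[n] = Σ(m=0 to 1) x[m] · y[(n-m) mod 2]

Computing each output sample:
(x ⊛ y)[0] = -6
(x ⊛ y)[1] = 9

x ⊛ y = [-6, 9]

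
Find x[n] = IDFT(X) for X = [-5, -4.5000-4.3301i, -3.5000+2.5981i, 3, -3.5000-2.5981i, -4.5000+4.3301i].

x[n] = (1/6) Σ(k=0 to 5) X[k] · e^(2πikn/6)

Computing each x[n]:
x[0] = -3
x[1] = -1
x[2] = 3
x[3] = -1
x[4] = -1
x[5] = -2

x = [-3, -1, 3, -1, -1, -2]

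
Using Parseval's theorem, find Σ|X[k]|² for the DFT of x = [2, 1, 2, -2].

Parseval: Σ|x[n]|² = (1/N)Σ|X[k]|², so Σ|X[k]|² = N·Σ|x[n]|² = 4·13.0000

Σ|X[k]|² = N·Σ|x[n]|² = 4·13.0000 = 52.0000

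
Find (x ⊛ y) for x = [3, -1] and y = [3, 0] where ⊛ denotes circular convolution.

(x ⊛ y)[n] = Σ(m=0 to 1) x[m] · y[(n-m) mod 2]

Computing each output sample:
(x ⊛ y)[0] = 9
(x ⊛ y)[1] = -3

x ⊛ y = [9, -3]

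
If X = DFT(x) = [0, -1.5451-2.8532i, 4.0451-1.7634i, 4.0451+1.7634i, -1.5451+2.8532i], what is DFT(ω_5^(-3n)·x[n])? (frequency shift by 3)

Modulation property: DFT(ω_5^(-3n)·x[n]) = X[(k-3) mod 5], so circularly shift X by 3 positions.

X[k-3] = [4.0451-1.7634i, 4.0451+1.7634i, -1.5451+2.8532i, 0, -1.5451-2.8532i]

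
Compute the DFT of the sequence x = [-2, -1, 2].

X[k] = Σ(n=0 to 2) x[n] · ω_3^(nk)
where ω_3 = e^(-2πi/3)

Computing each X[k]:
X[0] = -1
X[1] = -2.5000+2.5981i
X[2] = -2.5000-2.5981i

X = [-1, -2.5000+2.5981i, -2.5000-2.5981i]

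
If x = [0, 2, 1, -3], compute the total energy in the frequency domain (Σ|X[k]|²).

Parseval: Σ|x[n]|² = (1/N)Σ|X[k]|², so Σ|X[k]|² = N·Σ|x[n]|² = 4·14.0000

Σ|X[k]|² = N·Σ|x[n]|² = 4·14.0000 = 56.0000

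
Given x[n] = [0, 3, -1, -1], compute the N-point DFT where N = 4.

X[k] = Σ(n=0 to 3) x[n] · ω_4^(nk)
where ω_4 = e^(-2πi/4)

Computing each X[k]:
X[0] = 1
X[1] = 1-4i
X[2] = -3
X[3] = 1+4i

X = [1, 1-4i, -3, 1+4i]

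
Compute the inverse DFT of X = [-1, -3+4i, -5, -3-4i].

x[n] = (1/4) Σ(k=0 to 3) X[k] · e^(2πikn/4)

Computing each x[n]:
x[0] = -3
x[1] = -1
x[2] = 0
x[3] = 3

x = [-3, -1, 0, 3]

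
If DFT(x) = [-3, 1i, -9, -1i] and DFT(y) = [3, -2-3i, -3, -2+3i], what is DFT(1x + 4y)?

By linearity: DFT(1x + 4y) = 1·DFT(x) + 4·DFT(y)
= 1·[-3, 1i, -9, -1i] + 4·[3, -2-3i, -3, -2+3i]

Computing element-wise:
Z[0] = 1·(-3) + 4·(3) = 9
Z[1] = 1·(1i) + 4·(-2-3i) = -8-11i
Z[2] = 1·(-9) + 4·(-3) = -21
Z[3] = 1·(-1i) + 4·(-2+3i) = -8+11i

DFT(1x + 4y) = 1·X + 4·Y = [9, -8-11i, -21, -8+11i]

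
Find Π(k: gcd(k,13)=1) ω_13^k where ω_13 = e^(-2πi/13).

The primitive 13th roots of unity are ω_13^k for k coprime to 13: k ∈ {1, 2, 3, 4, 5, 6, 7, 8, 9, 10, 11, 12}
Their product equals the constant term of the cyclotomic polynomial Φ_13(x) up to sign.
For n ≥ 3, the product of all primitive nth roots of unity is 1. (For n=1 it is 1; for n=2 it is -1.)

1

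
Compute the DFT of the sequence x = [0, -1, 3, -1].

X[k] = Σ(n=0 to 3) x[n] · ω_4^(nk)
where ω_4 = e^(-2πi/4)

Computing each X[k]:
X[0] = 1
X[1] = -3
X[2] = 5
X[3] = -3

X = [1, -3, 5, -3]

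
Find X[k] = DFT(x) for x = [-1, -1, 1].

X[k] = Σ(n=0 to 2) x[n] · ω_3^(nk)
where ω_3 = e^(-2πi/3)

Computing each X[k]:
X[0] = -1
X[1] = -1.0000+1.7321i
X[2] = -1.0000-1.7321i

X = [-1, -1.0000+1.7321i, -1.0000-1.7321i]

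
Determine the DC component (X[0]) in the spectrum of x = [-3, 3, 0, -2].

X[0] = Σ(n=0 to 3) x[n] · ω_4^0 = Σ x[n]
= (-3) + (3) + (0) + (-2)

X[0] = -2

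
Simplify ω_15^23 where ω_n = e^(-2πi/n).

Since ω_15^15 = 1, powers reduce modulo 15.
23 mod 15 = 8
So ω_15^23 = ω_15^8 = e^(-2πi·8/15)

ω_15^23 = ω_15^8 = -0.9781+0.2079i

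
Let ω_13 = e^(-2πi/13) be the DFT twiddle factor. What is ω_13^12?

ω_13^12 = e^(-2πi·12/13)
= cos(-2π·12/13) + i·sin(-2π·12/13)
= cos(-24π/13) + i·sin(-24π/13)

ω_13^12 = cos(-24π/13) + i·sin(-24π/13) = 0.8855+0.4647i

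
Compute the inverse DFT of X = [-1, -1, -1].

x[n] = (1/3) Σ(k=0 to 2) X[k] · e^(2πikn/3)

Computing each x[n]:
x[0] = -1
x[1] = 0
x[2] = 0

x = [-1, 0, 0]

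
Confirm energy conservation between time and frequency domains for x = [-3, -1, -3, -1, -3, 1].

Time domain:
Σ|x[n]|² = |-3|² + |-1|² + |-3|² + |-1|² + |-3|² + |1|² = 30.0000

Frequency domain:
(1/6)Σ|X[k]|² = (1/6)(|-10|² + |1.0000+1.7321i|² + |-1.0000+1.7321i|² + |-8|² + |-1.0000-1.7321i|² + |1.0000-1.7321i|²) = (1/6)·180.0000 = 30.0000

Both sides agree, confirming Parseval's theorem.

Σ|x[n]|² = (1/N)Σ|X[k]|² = 30.0000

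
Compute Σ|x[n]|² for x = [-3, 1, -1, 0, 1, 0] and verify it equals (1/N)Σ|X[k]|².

Time domain:
Σ|x[n]|² = |-3|² + |1|² + |-1|² + |0|² + |1|² + |0|² = 12.0000

Frequency domain:
(1/6)Σ|X[k]|² = (1/6)(|-2|² + |-2.5000+0.8660i|² + |-3.5000-2.5981i|² + |-4|² + |-3.5000+2.5981i|² + |-2.5000-0.8660i|²) = (1/6)·72.0000 = 12.0000

Both sides agree, confirming Parseval's theorem.

Σ|x[n]|² = (1/N)Σ|X[k]|² = 12.0000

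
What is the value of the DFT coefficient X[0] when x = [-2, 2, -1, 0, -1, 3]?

X[0] = Σ(n=0 to 5) x[n] · ω_6^0 = Σ x[n]
= (-2) + (2) + (-1) + (0) + (-1) + (3)

X[0] = 1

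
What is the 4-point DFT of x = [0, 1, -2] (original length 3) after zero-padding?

Original 3-point DFT: [-1, 0.5000-2.5981i, 0.5000+2.5981i]
Zero-padded 4-point DFT provides frequency interpolation.

DFT_4([x, 0, ...]) = [-1, 2-1i, -3, 2+1i]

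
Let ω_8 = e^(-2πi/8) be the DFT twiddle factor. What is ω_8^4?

ω_8^4 = e^(-2πi·4/8)
= cos(-2π·4/8) + i·sin(-2π·4/8)
= cos(-8π/8) + i·sin(-8π/8)

ω_8^4 = cos(-8π/8) + i·sin(-8π/8) = -1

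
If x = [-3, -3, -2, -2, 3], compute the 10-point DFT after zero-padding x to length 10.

Original 5-point DFT: [-7, 0.2361+5.7063i, -4.2361+3.5267i, -4.2361-3.5267i, 0.2361-5.7063i]
Zero-padded 10-point DFT provides frequency interpolation.

DFT_10([x, 0, ...]) = [-7, -7.8541+3.8042i, 0.2361+5.7063i, -1.1459-2.3511i, -4.2361+3.5267i, 3, -4.2361-3.5267i, -1.1459+2.3511i, 0.2361-5.7063i, -7.8541-3.8042i]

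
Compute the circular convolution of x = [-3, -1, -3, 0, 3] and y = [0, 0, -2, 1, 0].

(x ⊛ y)[n] = Σ(m=0 to 4) x[m] · y[(n-m) mod 5]

Computing each output sample:
(x ⊛ y)[0] = -3
(x ⊛ y)[1] = -6
(x ⊛ y)[2] = 9
(x ⊛ y)[3] = -1
(x ⊛ y)[4] = 5

x ⊛ y = [-3, -6, 9, -1, 5]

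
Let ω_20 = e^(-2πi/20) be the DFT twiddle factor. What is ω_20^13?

ω_20^13 = e^(-2πi·13/20)
= cos(-2π·13/20) + i·sin(-2π·13/20)
= cos(-26π/20) + i·sin(-26π/20)

ω_20^13 = cos(-26π/20) + i·sin(-26π/20) = -0.5878+0.8090i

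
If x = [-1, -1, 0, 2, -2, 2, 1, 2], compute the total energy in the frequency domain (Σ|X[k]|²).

Parseval: Σ|x[n]|² = (1/N)Σ|X[k]|², so Σ|X[k]|² = N·Σ|x[n]|² = 8·19.0000

Σ|X[k]|² = N·Σ|x[n]|² = 8·19.0000 = 152.0000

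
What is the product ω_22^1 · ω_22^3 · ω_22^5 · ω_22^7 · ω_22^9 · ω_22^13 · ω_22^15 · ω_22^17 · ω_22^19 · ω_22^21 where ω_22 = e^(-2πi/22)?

The primitive 22nd roots of unity are ω_22^k for k coprime to 22: k ∈ {1, 3, 5, 7, 9, 13, 15, 17, 19, 21}
Their product equals the constant term of the cyclotomic polynomial Φ_22(x) up to sign.
For n ≥ 3, the product of all primitive nth roots of unity is 1. (For n=1 it is 1; for n=2 it is -1.)

1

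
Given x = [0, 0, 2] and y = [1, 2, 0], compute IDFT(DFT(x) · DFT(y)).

(x ⊛ y)[n] = Σ(m=0 to 2) x[m] · y[(n-m) mod 3]

Computing each output sample:
(x ⊛ y)[0] = 4
(x ⊛ y)[1] = 0
(x ⊛ y)[2] = 2

x ⊛ y = [4, 0, 2]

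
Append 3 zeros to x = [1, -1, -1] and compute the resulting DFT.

Original 3-point DFT: [-1, 2, 2]
Zero-padded 6-point DFT provides frequency interpolation.

DFT_6([x, 0, ...]) = [-1, 1.0000+1.7321i, 2, 1, 2, 1.0000-1.7321i]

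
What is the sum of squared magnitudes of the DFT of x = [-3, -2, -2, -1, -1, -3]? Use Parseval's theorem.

Parseval: Σ|x[n]|² = (1/N)Σ|X[k]|², so Σ|X[k]|² = N·Σ|x[n]|² = 6·28.0000

Σ|X[k]|² = N·Σ|x[n]|² = 6·28.0000 = 168.0000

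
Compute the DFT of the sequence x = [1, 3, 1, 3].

X[k] = Σ(n=0 to 3) x[n] · ω_4^(nk)
where ω_4 = e^(-2πi/4)

Computing each X[k]:
X[0] = 8
X[1] = 0
X[2] = -4
X[3] = 0

X = [8, 0, -4, 0]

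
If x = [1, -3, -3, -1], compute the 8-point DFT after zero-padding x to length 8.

Original 4-point DFT: [-6, 4+2i, 2, 4-2i]
Zero-padded 8-point DFT provides frequency interpolation.

DFT_8([x, 0, ...]) = [-6, -0.4142+5.8284i, 4+2i, 2.4142-0.1716i, 2, 2.4142+0.1716i, 4-2i, -0.4142-5.8284i]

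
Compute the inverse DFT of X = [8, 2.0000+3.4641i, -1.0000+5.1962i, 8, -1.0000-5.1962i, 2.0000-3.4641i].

x[n] = (1/6) Σ(k=0 to 5) X[k] · e^(2πikn/6)

Computing each x[n]:
x[0] = 3
x[1] = -2
x[2] = 3
x[3] = -1
x[4] = 2
x[5] = 3

x = [3, -2, 3, -1, 2, 3]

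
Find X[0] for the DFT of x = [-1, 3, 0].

X[0] = Σ(n=0 to 2) x[n] · ω_3^0 = Σ x[n]
= (-1) + (3) + (0)

X[0] = 2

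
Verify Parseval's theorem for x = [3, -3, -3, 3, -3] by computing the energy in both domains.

Time domain:
Σ|x[n]|² = |3|² + |-3|² + |-3|² + |3|² + |-3|² = 45.0000

Frequency domain:
(1/5)Σ|X[k]|² = (1/5)(|-3|² + |1.1459+3.5267i|² + |7.8541-5.7063i|² + |7.8541+5.7063i|² + |1.1459-3.5267i|²) = (1/5)·225.0000 = 45.0000

Both sides agree, confirming Parseval's theorem.

Σ|x[n]|² = (1/N)Σ|X[k]|² = 45.0000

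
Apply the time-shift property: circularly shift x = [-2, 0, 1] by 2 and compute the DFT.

Time shift by 2: X_shifted[k] = ω_3^(2k) · X[k]
Shifted x = [0, 1, -2]

DFT(x[n-2]) = [-1, 0.5000-2.5981i, 0.5000+2.5981i]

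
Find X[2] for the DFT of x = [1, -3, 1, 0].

X[2] = Σ(n=0 to 3) x[n] · ω_4^(2n) where ω_4 = e^(-2πi/4)
= (1)·ω_4^0 + (-3)·ω_4^2 + (1)·ω_4^4 + (0)·ω_4^6

X[2] = 5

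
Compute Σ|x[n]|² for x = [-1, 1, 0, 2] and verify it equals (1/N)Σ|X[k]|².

Time domain:
Σ|x[n]|² = |-1|² + |1|² + |0|² + |2|² = 6.0000

Frequency domain:
(1/4)Σ|X[k]|² = (1/4)(|2|² + |-1+1i|² + |-4|² + |-1-1i|²) = (1/4)·24.0000 = 6.0000

Both sides agree, confirming Parseval's theorem.

Σ|x[n]|² = (1/N)Σ|X[k]|² = 6.0000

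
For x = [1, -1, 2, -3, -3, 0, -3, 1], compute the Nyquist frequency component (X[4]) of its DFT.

X[4] = Σ(n=0 to 7) x[n] · ω_8^(4n) where ω_8 = e^(-2πi/8)
= (1)·ω_8^0 + (-1)·ω_8^4 + (2)·ω_8^8 + (-3)·ω_8^12 + (-3)·ω_8^16 + (0)·ω_8^20 + (-3)·ω_8^24 + (1)·ω_8^28

X[4] = 0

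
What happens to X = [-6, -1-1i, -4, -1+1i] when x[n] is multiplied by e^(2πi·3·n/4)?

Modulation property: DFT(ω_4^(-3n)·x[n]) = X[(k-3) mod 4], so circularly shift X by 3 positions.

X[k-3] = [-1-1i, -4, -1+1i, -6]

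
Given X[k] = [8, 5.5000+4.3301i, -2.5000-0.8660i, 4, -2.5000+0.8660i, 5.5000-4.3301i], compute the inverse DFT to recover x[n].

x[n] = (1/6) Σ(k=0 to 5) X[k] · e^(2πikn/6)

Computing each x[n]:
x[0] = 3
x[1] = 1
x[2] = 0
x[3] = -2
x[4] = 3
x[5] = 3

x = [3, 1, 0, -2, 3, 3]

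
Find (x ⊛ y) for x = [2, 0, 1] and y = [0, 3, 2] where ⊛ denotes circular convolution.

(x ⊛ y)[n] = Σ(m=0 to 2) x[m] · y[(n-m) mod 3]

Computing each output sample:
(x ⊛ y)[0] = 3
(x ⊛ y)[1] = 8
(x ⊛ y)[2] = 4

x ⊛ y = [3, 8, 4]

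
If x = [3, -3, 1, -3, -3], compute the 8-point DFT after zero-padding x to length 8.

Original 5-point DFT: [-5, 2.7639-2.3511i, 7.2361+3.8042i, 7.2361-3.8042i, 2.7639+2.3511i]
Zero-padded 8-point DFT provides frequency interpolation.

DFT_8([x, 0, ...]) = [-5, 6.0000+3.2426i, -1, 6.0000+5.2426i, 7, 6.0000-5.2426i, -1, 6.0000-3.2426i]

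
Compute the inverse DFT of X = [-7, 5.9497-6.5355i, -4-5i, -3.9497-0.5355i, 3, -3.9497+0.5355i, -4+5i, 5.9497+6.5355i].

x[n] = (1/8) Σ(k=0 to 7) X[k] · e^(2πikn/8)

Computing each x[n]:
x[0] = -1
x[1] = 3
x[2] = 2
x[3] = -3
x[4] = -2
x[5] = -3
x[6] = -1
x[7] = -2

x = [-1, 3, 2, -3, -2, -3, -1, -2]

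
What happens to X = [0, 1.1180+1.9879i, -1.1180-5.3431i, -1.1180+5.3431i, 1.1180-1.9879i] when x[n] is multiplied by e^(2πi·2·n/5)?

Modulation property: DFT(ω_5^(-2n)·x[n]) = X[(k-2) mod 5], so circularly shift X by 2 positions.

X[k-2] = [-1.1180+5.3431i, 1.1180-1.9879i, 0, 1.1180+1.9879i, -1.1180-5.3431i]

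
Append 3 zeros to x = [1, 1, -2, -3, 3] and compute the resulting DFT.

Original 5-point DFT: [0, 6.2812+1.3143i, -3.7812+2.1266i, -3.7812-2.1266i, 6.2812-1.3143i]
Zero-padded 8-point DFT provides frequency interpolation.

DFT_8([x, 0, ...]) = [0, 0.8284+3.4142i, 6-4i, -4.8284-0.5858i, 4, -4.8284+0.5858i, 6+4i, 0.8284-3.4142i]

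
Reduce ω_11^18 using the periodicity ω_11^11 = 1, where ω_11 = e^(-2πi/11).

Since ω_11^11 = 1, powers reduce modulo 11.
18 mod 11 = 7
So ω_11^18 = ω_11^7 = e^(-2πi·7/11)

ω_11^18 = ω_11^7 = -0.6549+0.7557i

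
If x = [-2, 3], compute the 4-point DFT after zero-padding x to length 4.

Original 2-point DFT: [1, -5]
Zero-padded 4-point DFT provides frequency interpolation.

DFT_4([x, 0, ...]) = [1, -2-3i, -5, -2+3i]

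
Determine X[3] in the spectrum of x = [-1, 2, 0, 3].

X[3] = Σ(n=0 to 3) x[n] · ω_4^(3n) where ω_4 = e^(-2πi/4)
= (-1)·ω_4^0 + (2)·ω_4^3 + (0)·ω_4^6 + (3)·ω_4^9

X[3] = -1-1i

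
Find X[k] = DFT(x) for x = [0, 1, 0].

X[k] = Σ(n=0 to 2) x[n] · ω_3^(nk)
where ω_3 = e^(-2πi/3)

Computing each X[k]:
X[0] = 1
X[1] = -0.5000-0.8660i
X[2] = -0.5000+0.8660i

X = [1, -0.5000-0.8660i, -0.5000+0.8660i]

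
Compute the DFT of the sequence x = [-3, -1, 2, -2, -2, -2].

X[k] = Σ(n=0 to 5) x[n] · ω_6^(nk)
where ω_6 = e^(-2πi/6)

Computing each X[k]:
X[0] = -8
X[1] = -2.5000-4.3301i
X[2] = -3.5000+2.5981i
X[3] = 2
X[4] = -3.5000-2.5981i
X[5] = -2.5000+4.3301i

X = [-8, -2.5000-4.3301i, -3.5000+2.5981i, 2, -3.5000-2.5981i, -2.5000+4.3301i]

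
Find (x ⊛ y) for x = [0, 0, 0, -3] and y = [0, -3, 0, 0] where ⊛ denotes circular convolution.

(x ⊛ y)[n] = Σ(m=0 to 3) x[m] · y[(n-m) mod 4]

Computing each output sample:
(x ⊛ y)[0] = 9
(x ⊛ y)[1] = 0
(x ⊛ y)[2] = 0
(x ⊛ y)[3] = 0

x ⊛ y = [9, 0, 0, 0]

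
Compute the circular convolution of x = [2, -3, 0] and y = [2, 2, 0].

(x ⊛ y)[n] = Σ(m=0 to 2) x[m] · y[(n-m) mod 3]

Computing each output sample:
(x ⊛ y)[0] = 4
(x ⊛ y)[1] = -2
(x ⊛ y)[2] = -6

x ⊛ y = [4, -2, -6]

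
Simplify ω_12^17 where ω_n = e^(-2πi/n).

Since ω_12^12 = 1, powers reduce modulo 12.
17 mod 12 = 5
So ω_12^17 = ω_12^5 = e^(-2πi·5/12)

ω_12^17 = ω_12^5 = -0.8660-0.5000i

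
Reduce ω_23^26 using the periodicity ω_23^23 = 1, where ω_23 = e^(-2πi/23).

Since ω_23^23 = 1, powers reduce modulo 23.
26 mod 23 = 3
So ω_23^26 = ω_23^3 = e^(-2πi·3/23)

ω_23^26 = ω_23^3 = 0.6826-0.7308i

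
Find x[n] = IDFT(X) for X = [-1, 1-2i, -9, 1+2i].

x[n] = (1/4) Σ(k=0 to 3) X[k] · e^(2πikn/4)

Computing each x[n]:
x[0] = -2
x[1] = 3
x[2] = -3
x[3] = 1

x = [-2, 3, -3, 1]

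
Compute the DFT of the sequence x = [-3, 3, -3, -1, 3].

X[k] = Σ(n=0 to 4) x[n] · ω_5^(nk)
where ω_5 = e^(-2πi/5)

Computing each X[k]:
X[0] = -1
X[1] = 2.0902+1.1756i
X[2] = -9.0902-1.9021i
X[3] = -9.0902+1.9021i
X[4] = 2.0902-1.1756i

X = [-1, 2.0902+1.1756i, -9.0902-1.9021i, -9.0902+1.9021i, 2.0902-1.1756i]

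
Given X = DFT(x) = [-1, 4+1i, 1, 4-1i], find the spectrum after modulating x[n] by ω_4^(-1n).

Modulation property: DFT(ω_4^(-1n)·x[n]) = X[(k-1) mod 4], so circularly shift X by 1 positions.

X[k-1] = [4-1i, -1, 4+1i, 1]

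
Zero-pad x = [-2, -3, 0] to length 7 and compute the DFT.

Original 3-point DFT: [-5, -0.5000+2.5981i, -0.5000-2.5981i]
Zero-padded 7-point DFT provides frequency interpolation.

DFT_7([x, 0, ...]) = [-5, -3.8705+2.3455i, -1.3324+2.9248i, 0.7029+1.3017i, 0.7029-1.3017i, -1.3324-2.9248i, -3.8705-2.3455i]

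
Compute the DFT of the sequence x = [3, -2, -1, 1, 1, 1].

X[k] = Σ(n=0 to 5) x[n] · ω_6^(nk)
where ω_6 = e^(-2πi/6)

Computing each X[k]:
X[0] = 3
X[1] = 1.5000+4.3301i
X[2] = 4.5000+0.8660i
X[3] = 3
X[4] = 4.5000-0.8660i
X[5] = 1.5000-4.3301i

X = [3, 1.5000+4.3301i, 4.5000+0.8660i, 3, 4.5000-0.8660i, 1.5000-4.3301i]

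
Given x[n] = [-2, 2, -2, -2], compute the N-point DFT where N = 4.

X[k] = Σ(n=0 to 3) x[n] · ω_4^(nk)
where ω_4 = e^(-2πi/4)

Computing each X[k]:
X[0] = -4
X[1] = -4i
X[2] = -4
X[3] = 4i

X = [-4, -4i, -4, 4i]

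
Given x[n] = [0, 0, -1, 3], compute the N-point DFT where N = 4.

X[k] = Σ(n=0 to 3) x[n] · ω_4^(nk)
where ω_4 = e^(-2πi/4)

Computing each X[k]:
X[0] = 2
X[1] = 1+3i
X[2] = -4
X[3] = 1-3i

X = [2, 1+3i, -4, 1-3i]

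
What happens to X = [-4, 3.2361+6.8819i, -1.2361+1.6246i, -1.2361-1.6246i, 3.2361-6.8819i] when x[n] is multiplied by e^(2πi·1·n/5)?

Modulation property: DFT(ω_5^(-1n)·x[n]) = X[(k-1) mod 5], so circularly shift X by 1 positions.

X[k-1] = [3.2361-6.8819i, -4, 3.2361+6.8819i, -1.2361+1.6246i, -1.2361-1.6246i]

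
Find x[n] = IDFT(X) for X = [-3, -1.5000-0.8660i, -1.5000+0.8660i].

x[n] = (1/3) Σ(k=0 to 2) X[k] · e^(2πikn/3)

Computing each x[n]:
x[0] = -2
x[1] = 0
x[2] = -1

x = [-2, 0, -1]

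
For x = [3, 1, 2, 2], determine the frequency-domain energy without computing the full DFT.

Parseval: Σ|x[n]|² = (1/N)Σ|X[k]|², so Σ|X[k]|² = N·Σ|x[n]|² = 4·18.0000

Σ|X[k]|² = N·Σ|x[n]|² = 4·18.0000 = 72.0000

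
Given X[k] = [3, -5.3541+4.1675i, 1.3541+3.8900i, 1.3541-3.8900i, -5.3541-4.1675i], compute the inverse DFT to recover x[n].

x[n] = (1/5) Σ(k=0 to 4) X[k] · e^(2πikn/5)

Computing each x[n]:
x[0] = -1
x[1] = -3
x[2] = 3
x[3] = 2
x[4] = 2

x = [-1, -3, 3, 2, 2]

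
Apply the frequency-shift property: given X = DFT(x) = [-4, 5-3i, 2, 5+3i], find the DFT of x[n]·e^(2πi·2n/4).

Modulation property: DFT(ω_4^(-2n)·x[n]) = X[(k-2) mod 4], so circularly shift X by 2 positions.

X[k-2] = [2, 5+3i, -4, 5-3i]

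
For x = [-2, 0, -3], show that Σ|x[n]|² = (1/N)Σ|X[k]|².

Time domain:
Σ|x[n]|² = |-2|² + |0|² + |-3|² = 13.0000

Frequency domain:
(1/3)Σ|X[k]|² = (1/3)(|-5|² + |-0.5000-2.5981i|² + |-0.5000+2.5981i|²) = (1/3)·39.0000 = 13.0000

Both sides agree, confirming Parseval's theorem.

Σ|x[n]|² = (1/N)Σ|X[k]|² = 13.0000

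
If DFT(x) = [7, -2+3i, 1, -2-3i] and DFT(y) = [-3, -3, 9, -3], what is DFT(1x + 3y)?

By linearity: DFT(1x + 3y) = 1·DFT(x) + 3·DFT(y)
= 1·[7, -2+3i, 1, -2-3i] + 3·[-3, -3, 9, -3]

Computing element-wise:
Z[0] = 1·(7) + 3·(-3) = -2
Z[1] = 1·(-2+3i) + 3·(-3) = -11+3i
Z[2] = 1·(1) + 3·(9) = 28
Z[3] = 1·(-2-3i) + 3·(-3) = -11-3i

DFT(1x + 3y) = 1·X + 3·Y = [-2, -11+3i, 28, -11-3i]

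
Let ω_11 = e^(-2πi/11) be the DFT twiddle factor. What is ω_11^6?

ω_11^6 = e^(-2πi·6/11)
= cos(-2π·6/11) + i·sin(-2π·6/11)
= cos(-12π/11) + i·sin(-12π/11)

ω_11^6 = cos(-12π/11) + i·sin(-12π/11) = -0.9595+0.2817i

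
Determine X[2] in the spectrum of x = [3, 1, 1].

X[2] = Σ(n=0 to 2) x[n] · ω_3^(2n) where ω_3 = e^(-2πi/3)
= (3)·ω_3^0 + (1)·ω_3^2 + (1)·ω_3^4

X[2] = 2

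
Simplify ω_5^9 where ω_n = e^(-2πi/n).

Since ω_5^5 = 1, powers reduce modulo 5.
9 mod 5 = 4
So ω_5^9 = ω_5^4 = e^(-2πi·4/5)

ω_5^9 = ω_5^4 = 0.3090+0.9511i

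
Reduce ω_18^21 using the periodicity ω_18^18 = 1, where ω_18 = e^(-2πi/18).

Since ω_18^18 = 1, powers reduce modulo 18.
21 mod 18 = 3
So ω_18^21 = ω_18^3 = e^(-2πi·3/18)

ω_18^21 = ω_18^3 = 0.5000-0.8660i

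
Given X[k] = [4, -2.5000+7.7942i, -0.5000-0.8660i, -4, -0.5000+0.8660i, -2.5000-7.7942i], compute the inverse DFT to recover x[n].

x[n] = (1/6) Σ(k=0 to 5) X[k] · e^(2πikn/6)

Computing each x[n]:
x[0] = -1
x[1] = -1
x[2] = -2
x[3] = 2
x[4] = 3
x[5] = 3

x = [-1, -1, -2, 2, 3, 3]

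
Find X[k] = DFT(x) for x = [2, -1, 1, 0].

X[k] = Σ(n=0 to 3) x[n] · ω_4^(nk)
where ω_4 = e^(-2πi/4)

Computing each X[k]:
X[0] = 2
X[1] = 1+1i
X[2] = 4
X[3] = 1-1i

X = [2, 1+1i, 4, 1-1i]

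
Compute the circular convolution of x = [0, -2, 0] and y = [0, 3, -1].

(x ⊛ y)[n] = Σ(m=0 to 2) x[m] · y[(n-m) mod 3]

Computing each output sample:
(x ⊛ y)[0] = 2
(x ⊛ y)[1] = 0
(x ⊛ y)[2] = -6

x ⊛ y = [2, 0, -6]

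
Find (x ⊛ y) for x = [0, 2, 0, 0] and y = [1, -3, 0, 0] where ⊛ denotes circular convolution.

(x ⊛ y)[n] = Σ(m=0 to 3) x[m] · y[(n-m) mod 4]

Computing each output sample:
(x ⊛ y)[0] = 0
(x ⊛ y)[1] = 2
(x ⊛ y)[2] = -6
(x ⊛ y)[3] = 0

x ⊛ y = [0, 2, -6, 0]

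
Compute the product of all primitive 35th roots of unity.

The primitive 35th roots of unity are ω_35^k for k coprime to 35: k ∈ {1, 2, 3, 4, 6, 8, 9, 11, 12, 13, 16, 17, 18, 19, 22, 23, 24, 26, 27, 29, 31, 32, 33, 34}
Their product equals the constant term of the cyclotomic polynomial Φ_35(x) up to sign.
For n ≥ 3, the product of all primitive nth roots of unity is 1. (For n=1 it is 1; for n=2 it is -1.)

1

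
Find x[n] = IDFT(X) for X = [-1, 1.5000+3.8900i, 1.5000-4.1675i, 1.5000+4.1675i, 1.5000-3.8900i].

x[n] = (1/5) Σ(k=0 to 4) X[k] · e^(2πikn/5)

Computing each x[n]:
x[0] = 1
x[1] = -1
x[2] = -3
x[3] = 2
x[4] = 0

x = [1, -1, -3, 2, 0]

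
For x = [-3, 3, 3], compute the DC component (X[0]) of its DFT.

X[0] = Σ(n=0 to 2) x[n] · ω_3^0 = Σ x[n]
= (-3) + (3) + (3)

X[0] = 3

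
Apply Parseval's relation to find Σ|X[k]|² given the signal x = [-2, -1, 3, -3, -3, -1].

Parseval: Σ|x[n]|² = (1/N)Σ|X[k]|², so Σ|X[k]|² = N·Σ|x[n]|² = 6·33.0000

Σ|X[k]|² = N·Σ|x[n]|² = 6·33.0000 = 198.0000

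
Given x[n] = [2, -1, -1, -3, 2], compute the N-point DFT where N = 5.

X[k] = Σ(n=0 to 4) x[n] · ω_5^(nk)
where ω_5 = e^(-2πi/5)

Computing each X[k]:
X[0] = -1
X[1] = 5.5451+1.6776i
X[2] = -0.0451+3.6655i
X[3] = -0.0451-3.6655i
X[4] = 5.5451-1.6776i

X = [-1, 5.5451+1.6776i, -0.0451+3.6655i, -0.0451-3.6655i, 5.5451-1.6776i]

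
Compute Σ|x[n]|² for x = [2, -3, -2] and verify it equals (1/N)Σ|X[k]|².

Time domain:
Σ|x[n]|² = |2|² + |-3|² + |-2|² = 17.0000

Frequency domain:
(1/3)Σ|X[k]|² = (1/3)(|-3|² + |4.5000+0.8660i|² + |4.5000-0.8660i|²) = (1/3)·51.0000 = 17.0000

Both sides agree, confirming Parseval's theorem.

Σ|x[n]|² = (1/N)Σ|X[k]|² = 17.0000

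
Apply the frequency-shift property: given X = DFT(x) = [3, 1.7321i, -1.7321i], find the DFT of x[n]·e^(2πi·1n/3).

Modulation property: DFT(ω_3^(-1n)·x[n]) = X[(k-1) mod 3], so circularly shift X by 1 positions.

X[k-1] = [-1.7321i, 3, 1.7321i]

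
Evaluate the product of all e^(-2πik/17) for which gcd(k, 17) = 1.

The primitive 17th roots of unity are ω_17^k for k coprime to 17: k ∈ {1, 2, 3, 4, 5, 6, 7, 8, 9, 10, 11, 12, 13, 14, 15, 16}
Their product equals the constant term of the cyclotomic polynomial Φ_17(x) up to sign.
For n ≥ 3, the product of all primitive nth roots of unity is 1. (For n=1 it is 1; for n=2 it is -1.)

1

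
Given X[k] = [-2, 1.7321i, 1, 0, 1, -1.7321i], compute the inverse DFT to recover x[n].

x[n] = (1/6) Σ(k=0 to 5) X[k] · e^(2πikn/6)

Computing each x[n]:
x[0] = 0
x[1] = -1
x[2] = -1
x[3] = 0
x[4] = 0
x[5] = 0

x = [0, -1, -1, 0, 0, 0]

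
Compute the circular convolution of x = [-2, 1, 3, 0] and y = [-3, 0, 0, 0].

(x ⊛ y)[n] = Σ(m=0 to 3) x[m] · y[(n-m) mod 4]

Computing each output sample:
(x ⊛ y)[0] = 6
(x ⊛ y)[1] = -3
(x ⊛ y)[2] = -9
(x ⊛ y)[3] = 0

x ⊛ y = [6, -3, -9, 0]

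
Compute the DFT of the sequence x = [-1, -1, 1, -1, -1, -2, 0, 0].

X[k] = Σ(n=0 to 7) x[n] · ω_8^(nk)
where ω_8 = e^(-2πi/8)

Computing each X[k]:
X[0] = -5
X[1] = 1.4142-1.0000i
X[2] = -3+2i
X[3] = -1.4142+1.0000i
X[4] = 3
X[5] = -1.4142-1.0000i
X[6] = -3-2i
X[7] = 1.4142+1.0000i

X = [-5, 1.4142-1.0000i, -3+2i, -1.4142+1.0000i, 3, -1.4142-1.0000i, -3-2i, 1.4142+1.0000i]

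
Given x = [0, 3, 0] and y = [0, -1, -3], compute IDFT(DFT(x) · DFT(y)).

(x ⊛ y)[n] = Σ(m=0 to 2) x[m] · y[(n-m) mod 3]

Computing each output sample:
(x ⊛ y)[0] = -9
(x ⊛ y)[1] = 0
(x ⊛ y)[2] = -3

x ⊛ y = [-9, 0, -3]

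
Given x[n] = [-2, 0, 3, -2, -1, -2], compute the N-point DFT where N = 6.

X[k] = Σ(n=0 to 5) x[n] · ω_6^(nk)
where ω_6 = e^(-2πi/6)

Computing each X[k]:
X[0] = -4
X[1] = -2.0000-5.1962i
X[2] = -4.0000+1.7321i
X[3] = 4
X[4] = -4.0000-1.7321i
X[5] = -2.0000+5.1962i

X = [-4, -2.0000-5.1962i, -4.0000+1.7321i, 4, -4.0000-1.7321i, -2.0000+5.1962i]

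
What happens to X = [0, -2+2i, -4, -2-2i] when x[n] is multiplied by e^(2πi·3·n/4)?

Modulation property: DFT(ω_4^(-3n)·x[n]) = X[(k-3) mod 4], so circularly shift X by 3 positions.

X[k-3] = [-2+2i, -4, -2-2i, 0]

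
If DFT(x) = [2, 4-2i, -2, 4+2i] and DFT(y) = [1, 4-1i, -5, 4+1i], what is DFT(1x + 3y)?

By linearity: DFT(1x + 3y) = 1·DFT(x) + 3·DFT(y)
= 1·[2, 4-2i, -2, 4+2i] + 3·[1, 4-1i, -5, 4+1i]

Computing element-wise:
Z[0] = 1·(2) + 3·(1) = 5
Z[1] = 1·(4-2i) + 3·(4-1i) = 16-5i
Z[2] = 1·(-2) + 3·(-5) = -17
Z[3] = 1·(4+2i) + 3·(4+1i) = 16+5i

DFT(1x + 3y) = 1·X + 3·Y = [5, 16-5i, -17, 16+5i]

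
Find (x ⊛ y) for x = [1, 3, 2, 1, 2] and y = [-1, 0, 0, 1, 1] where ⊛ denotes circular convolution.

(x ⊛ y)[n] = Σ(m=0 to 4) x[m] · y[(n-m) mod 5]

Computing each output sample:
(x ⊛ y)[0] = 4
(x ⊛ y)[1] = 0
(x ⊛ y)[2] = 1
(x ⊛ y)[3] = 2
(x ⊛ y)[4] = 2

x ⊛ y = [4, 0, 1, 2, 2]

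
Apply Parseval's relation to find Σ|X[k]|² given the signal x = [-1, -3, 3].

Parseval: Σ|x[n]|² = (1/N)Σ|X[k]|², so Σ|X[k]|² = N·Σ|x[n]|² = 3·19.0000

Σ|X[k]|² = N·Σ|x[n]|² = 3·19.0000 = 57.0000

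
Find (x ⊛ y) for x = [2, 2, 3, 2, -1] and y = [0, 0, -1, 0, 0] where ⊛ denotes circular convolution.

(x ⊛ y)[n] = Σ(m=0 to 4) x[m] · y[(n-m) mod 5]

Computing each output sample:
(x ⊛ y)[0] = -2
(x ⊛ y)[1] = 1
(x ⊛ y)[2] = -2
(x ⊛ y)[3] = -2
(x ⊛ y)[4] = -3

x ⊛ y = [-2, 1, -2, -2, -3]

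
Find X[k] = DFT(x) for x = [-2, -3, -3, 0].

X[k] = Σ(n=0 to 3) x[n] · ω_4^(nk)
where ω_4 = e^(-2πi/4)

Computing each X[k]:
X[0] = -8
X[1] = 1+3i
X[2] = -2
X[3] = 1-3i

X = [-8, 1+3i, -2, 1-3i]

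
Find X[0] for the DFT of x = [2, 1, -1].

X[0] = Σ(n=0 to 2) x[n] · ω_3^0 = Σ x[n]
= (2) + (1) + (-1)

X[0] = 2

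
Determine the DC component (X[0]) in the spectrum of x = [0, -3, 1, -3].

X[0] = Σ(n=0 to 3) x[n] · ω_4^0 = Σ x[n]
= (0) + (-3) + (1) + (-3)

X[0] = -5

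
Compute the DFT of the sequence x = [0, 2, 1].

X[k] = Σ(n=0 to 2) x[n] · ω_3^(nk)
where ω_3 = e^(-2πi/3)

Computing each X[k]:
X[0] = 3
X[1] = -1.5000-0.8660i
X[2] = -1.5000+0.8660i

X = [3, -1.5000-0.8660i, -1.5000+0.8660i]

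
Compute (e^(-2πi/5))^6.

Since ω_5^5 = 1, powers reduce modulo 5.
6 mod 5 = 1
So ω_5^6 = ω_5^1 = e^(-2πi·1/5)

ω_5^6 = ω_5^1 = 0.3090-0.9511i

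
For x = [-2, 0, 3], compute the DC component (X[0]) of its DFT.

X[0] = Σ(n=0 to 2) x[n] · ω_3^0 = Σ x[n]
= (-2) + (0) + (3)

X[0] = 1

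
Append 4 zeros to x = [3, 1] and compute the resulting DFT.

Original 2-point DFT: [4, 2]
Zero-padded 6-point DFT provides frequency interpolation.

DFT_6([x, 0, ...]) = [4, 3.5000-0.8660i, 2.5000-0.8660i, 2, 2.5000+0.8660i, 3.5000+0.8660i]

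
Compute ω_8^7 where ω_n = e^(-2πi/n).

ω_8^7 = e^(-2πi·7/8)
= cos(-2π·7/8) + i·sin(-2π·7/8)
= cos(-14π/8) + i·sin(-14π/8)

ω_8^7 = cos(-14π/8) + i·sin(-14π/8) = 0.7071+0.7071i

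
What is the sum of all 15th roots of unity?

Sum of all nth roots of unity equals 0 for n > 1 (geometric series with r ≠ 1).

0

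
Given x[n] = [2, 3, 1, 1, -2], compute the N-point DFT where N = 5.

X[k] = Σ(n=0 to 4) x[n] · ω_5^(nk)
where ω_5 = e^(-2πi/5)

Computing each X[k]:
X[0] = 5
X[1] = 0.6910-4.7553i
X[2] = 1.8090-2.9389i
X[3] = 1.8090+2.9389i
X[4] = 0.6910+4.7553i

X = [5, 0.6910-4.7553i, 1.8090-2.9389i, 1.8090+2.9389i, 0.6910+4.7553i]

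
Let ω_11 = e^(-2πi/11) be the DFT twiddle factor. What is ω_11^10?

ω_11^10 = e^(-2πi·10/11)
= cos(-2π·10/11) + i·sin(-2π·10/11)
= cos(-20π/11) + i·sin(-20π/11)

ω_11^10 = cos(-20π/11) + i·sin(-20π/11) = 0.8413+0.5406i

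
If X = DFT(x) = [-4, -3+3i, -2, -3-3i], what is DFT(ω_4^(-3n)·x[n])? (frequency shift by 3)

Modulation property: DFT(ω_4^(-3n)·x[n]) = X[(k-3) mod 4], so circularly shift X by 3 positions.

X[k-3] = [-3+3i, -2, -3-3i, -4]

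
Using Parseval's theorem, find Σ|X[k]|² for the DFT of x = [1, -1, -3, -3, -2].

Parseval: Σ|x[n]|² = (1/N)Σ|X[k]|², so Σ|X[k]|² = N·Σ|x[n]|² = 5·24.0000

Σ|X[k]|² = N·Σ|x[n]|² = 5·24.0000 = 120.0000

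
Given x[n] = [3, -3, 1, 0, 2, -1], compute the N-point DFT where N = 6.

X[k] = Σ(n=0 to 5) x[n] · ω_6^(nk)
where ω_6 = e^(-2πi/6)

Computing each X[k]:
X[0] = 2
X[1] = -0.5000+2.5981i
X[2] = 3.5000+0.8660i
X[3] = 10
X[4] = 3.5000-0.8660i
X[5] = -0.5000-2.5981i

X = [2, -0.5000+2.5981i, 3.5000+0.8660i, 10, 3.5000-0.8660i, -0.5000-2.5981i]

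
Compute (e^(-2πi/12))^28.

Since ω_12^12 = 1, powers reduce modulo 12.
28 mod 12 = 4
So ω_12^28 = ω_12^4 = e^(-2πi·4/12)

ω_12^28 = ω_12^4 = -0.5000-0.8660i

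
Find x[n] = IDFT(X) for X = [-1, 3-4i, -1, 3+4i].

x[n] = (1/4) Σ(k=0 to 3) X[k] · e^(2πikn/4)

Computing each x[n]:
x[0] = 1
x[1] = 2
x[2] = -2
x[3] = -2

x = [1, 2, -2, -2]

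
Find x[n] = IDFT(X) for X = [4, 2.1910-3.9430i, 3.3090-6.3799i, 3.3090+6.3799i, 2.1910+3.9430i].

x[n] = (1/5) Σ(k=0 to 4) X[k] · e^(2πikn/5)

Computing each x[n]:
x[0] = 3
x[1] = 3
x[2] = -1
x[3] = 2
x[4] = -3

x = [3, 3, -1, 2, -3]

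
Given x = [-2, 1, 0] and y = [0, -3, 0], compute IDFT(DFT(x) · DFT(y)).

(x ⊛ y)[n] = Σ(m=0 to 2) x[m] · y[(n-m) mod 3]

Computing each output sample:
(x ⊛ y)[0] = 0
(x ⊛ y)[1] = 6
(x ⊛ y)[2] = -3

x ⊛ y = [0, 6, -3]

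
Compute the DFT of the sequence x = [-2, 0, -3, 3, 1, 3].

X[k] = Σ(n=0 to 5) x[n] · ω_6^(nk)
where ω_6 = e^(-2πi/6)

Computing each X[k]:
X[0] = 2
X[1] = -2.5000+6.0622i
X[2] = 0.5000-0.8660i
X[3] = -10
X[4] = 0.5000+0.8660i
X[5] = -2.5000-6.0622i

X = [2, -2.5000+6.0622i, 0.5000-0.8660i, -10, 0.5000+0.8660i, -2.5000-6.0622i]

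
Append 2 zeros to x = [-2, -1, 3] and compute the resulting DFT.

Original 3-point DFT: [0, -3.0000+3.4641i, -3.0000-3.4641i]
Zero-padded 5-point DFT provides frequency interpolation.

DFT_5([x, 0, ...]) = [0, -4.7361-0.8123i, -0.2639+3.4410i, -0.2639-3.4410i, -4.7361+0.8123i]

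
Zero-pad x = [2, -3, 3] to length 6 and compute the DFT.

Original 3-point DFT: [2, 2.0000+5.1962i, 2.0000-5.1962i]
Zero-padded 6-point DFT provides frequency interpolation.

DFT_6([x, 0, ...]) = [2, -1, 2.0000+5.1962i, 8, 2.0000-5.1962i, -1]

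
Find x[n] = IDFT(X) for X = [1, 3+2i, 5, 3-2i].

x[n] = (1/4) Σ(k=0 to 3) X[k] · e^(2πikn/4)

Computing each x[n]:
x[0] = 3
x[1] = -2
x[2] = 0
x[3] = 0

x = [3, -2, 0, 0]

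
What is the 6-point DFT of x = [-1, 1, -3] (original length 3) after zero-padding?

Original 3-point DFT: [-3, -3.4641i, 3.4641i]
Zero-padded 6-point DFT provides frequency interpolation.

DFT_6([x, 0, ...]) = [-3, 1.0000+1.7321i, -3.4641i, -5, 3.4641i, 1.0000-1.7321i]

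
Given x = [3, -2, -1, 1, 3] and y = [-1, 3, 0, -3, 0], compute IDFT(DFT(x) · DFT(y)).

(x ⊛ y)[n] = Σ(m=0 to 4) x[m] · y[(n-m) mod 5]

Computing each output sample:
(x ⊛ y)[0] = 9
(x ⊛ y)[1] = 8
(x ⊛ y)[2] = -14
(x ⊛ y)[3] = -13
(x ⊛ y)[4] = 6

x ⊛ y = [9, 8, -14, -13, 6]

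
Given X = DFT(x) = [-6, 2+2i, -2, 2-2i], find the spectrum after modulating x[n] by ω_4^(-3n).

Modulation property: DFT(ω_4^(-3n)·x[n]) = X[(k-3) mod 4], so circularly shift X by 3 positions.

X[k-3] = [2+2i, -2, 2-2i, -6]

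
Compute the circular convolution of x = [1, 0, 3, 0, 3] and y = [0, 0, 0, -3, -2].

(x ⊛ y)[n] = Σ(m=0 to 4) x[m] · y[(n-m) mod 5]

Computing each output sample:
(x ⊛ y)[0] = -9
(x ⊛ y)[1] = -6
(x ⊛ y)[2] = -9
(x ⊛ y)[3] = -9
(x ⊛ y)[4] = -2

x ⊛ y = [-9, -6, -9, -9, -2]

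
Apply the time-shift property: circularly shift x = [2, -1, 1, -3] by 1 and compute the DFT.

Time shift by 1: X_shifted[k] = ω_4^(1k) · X[k]
Shifted x = [-3, 2, -1, 1]

DFT(x[n-1]) = [-1, -2-1i, -7, -2+1i]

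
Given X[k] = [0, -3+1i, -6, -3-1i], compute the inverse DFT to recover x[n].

x[n] = (1/4) Σ(k=0 to 3) X[k] · e^(2πikn/4)

Computing each x[n]:
x[0] = -3
x[1] = 1
x[2] = 0
x[3] = 2

x = [-3, 1, 0, 2]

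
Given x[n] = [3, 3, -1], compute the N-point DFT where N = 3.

X[k] = Σ(n=0 to 2) x[n] · ω_3^(nk)
where ω_3 = e^(-2πi/3)

Computing each X[k]:
X[0] = 5
X[1] = 2.0000-3.4641i
X[2] = 2.0000+3.4641i

X = [5, 2.0000-3.4641i, 2.0000+3.4641i]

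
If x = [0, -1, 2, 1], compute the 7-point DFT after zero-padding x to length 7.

Original 4-point DFT: [2, -2+2i, 2, -2-2i]
Zero-padded 7-point DFT provides frequency interpolation.

DFT_7([x, 0, ...]) = [2, -1.9695-1.6019i, -0.9559+2.6245i, 1.9254+1.0226i, 1.9254-1.0226i, -0.9559-2.6245i, -1.9695+1.6019i]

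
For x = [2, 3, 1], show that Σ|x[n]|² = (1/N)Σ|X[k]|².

Time domain:
Σ|x[n]|² = |2|² + |3|² + |1|² = 14.0000

Frequency domain:
(1/3)Σ|X[k]|² = (1/3)(|6|² + |-1.7321i|² + |1.7321i|²) = (1/3)·42.0000 = 14.0000

Both sides agree, confirming Parseval's theorem.

Σ|x[n]|² = (1/N)Σ|X[k]|² = 14.0000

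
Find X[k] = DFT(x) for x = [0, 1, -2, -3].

X[k] = Σ(n=0 to 3) x[n] · ω_4^(nk)
where ω_4 = e^(-2πi/4)

Computing each X[k]:
X[0] = -4
X[1] = 2-4i
X[2] = 0
X[3] = 2+4i

X = [-4, 2-4i, 0, 2+4i]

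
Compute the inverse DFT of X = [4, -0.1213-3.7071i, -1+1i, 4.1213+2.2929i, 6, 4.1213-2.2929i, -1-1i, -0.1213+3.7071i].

x[n] = (1/8) Σ(k=0 to 7) X[k] · e^(2πikn/8)

Computing each x[n]:
x[0] = 2
x[1] = -1
x[2] = 3
x[3] = 1
x[4] = 0
x[5] = 0
x[6] = 0
x[7] = -1

x = [2, -1, 3, 1, 0, 0, 0, -1]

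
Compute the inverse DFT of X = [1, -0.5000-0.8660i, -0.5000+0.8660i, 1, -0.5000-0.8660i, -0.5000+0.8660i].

x[n] = (1/6) Σ(k=0 to 5) X[k] · e^(2πikn/6)

Computing each x[n]:
x[0] = 0
x[1] = 0
x[2] = 1
x[3] = 0
x[4] = 0
x[5] = 0

x = [0, 0, 1, 0, 0, 0]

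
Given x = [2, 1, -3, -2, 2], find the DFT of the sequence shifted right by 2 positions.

Time shift by 2: X_shifted[k] = ω_5^(2k) · X[k]
Shifted x = [-2, 2, 2, 1, -3]

DFT(x[n-2]) = [0, -4.7361-5.3431i, -0.2639-1.9879i, -0.2639+1.9879i, -4.7361+5.3431i]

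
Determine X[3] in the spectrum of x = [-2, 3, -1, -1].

X[3] = Σ(n=0 to 3) x[n] · ω_4^(3n) where ω_4 = e^(-2πi/4)
= (-2)·ω_4^0 + (3)·ω_4^3 + (-1)·ω_4^6 + (-1)·ω_4^9

X[3] = -1+4i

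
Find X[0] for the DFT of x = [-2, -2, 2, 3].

X[0] = Σ(n=0 to 3) x[n] · ω_4^0 = Σ x[n]
= (-2) + (-2) + (2) + (3)

X[0] = 1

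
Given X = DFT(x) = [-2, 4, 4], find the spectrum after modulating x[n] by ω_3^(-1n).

Modulation property: DFT(ω_3^(-1n)·x[n]) = X[(k-1) mod 3], so circularly shift X by 1 positions.

X[k-1] = [4, -2, 4]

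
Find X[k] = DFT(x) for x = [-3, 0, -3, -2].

X[k] = Σ(n=0 to 3) x[n] · ω_4^(nk)
where ω_4 = e^(-2πi/4)

Computing each X[k]:
X[0] = -8
X[1] = -2i
X[2] = -4
X[3] = 2i

X = [-8, -2i, -4, 2i]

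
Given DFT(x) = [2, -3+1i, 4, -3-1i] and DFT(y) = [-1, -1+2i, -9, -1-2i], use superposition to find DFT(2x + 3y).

By linearity: DFT(2x + 3y) = 2·DFT(x) + 3·DFT(y)
= 2·[2, -3+1i, 4, -3-1i] + 3·[-1, -1+2i, -9, -1-2i]

Computing element-wise:
Z[0] = 2·(2) + 3·(-1) = 1
Z[1] = 2·(-3+1i) + 3·(-1+2i) = -9+8i
Z[2] = 2·(4) + 3·(-9) = -19
Z[3] = 2·(-3-1i) + 3·(-1-2i) = -9-8i

DFT(2x + 3y) = 2·X + 3·Y = [1, -9+8i, -19, -9-8i]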